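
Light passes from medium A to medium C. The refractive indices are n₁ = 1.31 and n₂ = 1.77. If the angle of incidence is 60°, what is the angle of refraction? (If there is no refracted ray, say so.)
sin θ₂ = (n₁/n₂)·sin θ₁ = 0.641 → θ₂ = 39.86°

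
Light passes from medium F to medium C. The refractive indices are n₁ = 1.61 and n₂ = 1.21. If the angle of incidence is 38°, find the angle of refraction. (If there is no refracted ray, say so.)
sin θ₂ = (n₁/n₂)·sin θ₁ = 0.8192 → θ₂ = 55°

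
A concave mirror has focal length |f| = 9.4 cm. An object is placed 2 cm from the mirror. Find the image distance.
f = +9.4 cm (concave); 1/di = 1/f − 1/do → di = -2.541 cm (virtual image, behind mirror)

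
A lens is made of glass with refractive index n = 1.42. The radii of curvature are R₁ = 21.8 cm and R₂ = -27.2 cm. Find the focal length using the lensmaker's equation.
1/f = (n − 1)(1/R₁ − 1/R₂) → f = 28.81 cm (converging lens)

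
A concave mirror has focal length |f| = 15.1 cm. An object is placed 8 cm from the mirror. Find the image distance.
f = +15.1 cm (concave); 1/di = 1/f − 1/do → di = -17.01 cm (virtual image, behind mirror)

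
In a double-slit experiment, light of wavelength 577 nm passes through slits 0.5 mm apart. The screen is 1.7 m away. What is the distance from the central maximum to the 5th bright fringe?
y = mλL/d = 9.809 mm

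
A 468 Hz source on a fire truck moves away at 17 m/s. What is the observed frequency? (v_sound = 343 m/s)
f_obs = f·v/(v + v_s) = 445.9 Hz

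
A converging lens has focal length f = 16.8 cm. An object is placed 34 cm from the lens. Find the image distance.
1/di = 1/f − 1/do → di = 33.21 cm (real image)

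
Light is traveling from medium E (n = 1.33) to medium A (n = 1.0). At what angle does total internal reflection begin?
θc = arcsin(n₂/n₁) = 48.75°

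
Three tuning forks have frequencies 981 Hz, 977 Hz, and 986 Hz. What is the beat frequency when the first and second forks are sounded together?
4 Hz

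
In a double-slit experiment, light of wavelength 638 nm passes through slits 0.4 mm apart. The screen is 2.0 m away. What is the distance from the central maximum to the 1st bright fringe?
y = mλL/d = 3.19 mm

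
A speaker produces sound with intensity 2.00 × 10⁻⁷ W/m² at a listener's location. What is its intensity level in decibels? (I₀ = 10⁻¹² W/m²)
β = 10·log₁₀(I/I₀) = 53.01 dB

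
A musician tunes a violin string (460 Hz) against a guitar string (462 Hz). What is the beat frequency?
2 Hz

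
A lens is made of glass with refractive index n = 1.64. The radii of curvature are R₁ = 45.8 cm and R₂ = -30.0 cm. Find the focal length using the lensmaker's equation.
1/f = (n − 1)(1/R₁ − 1/R₂) → f = 28.32 cm (converging lens)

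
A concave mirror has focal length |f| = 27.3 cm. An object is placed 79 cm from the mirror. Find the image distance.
f = +27.3 cm (concave); 1/di = 1/f − 1/do → di = 41.72 cm (real image, in front of mirror)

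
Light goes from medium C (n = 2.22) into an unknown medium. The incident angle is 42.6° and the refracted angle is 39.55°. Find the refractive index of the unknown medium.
n₂ = n₁·sin θ₁ / sin θ₂ = 2.36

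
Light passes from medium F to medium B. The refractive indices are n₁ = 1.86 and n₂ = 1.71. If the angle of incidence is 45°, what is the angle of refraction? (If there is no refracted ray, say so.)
sin θ₂ = (n₁/n₂)·sin θ₁ = 0.7691 → θ₂ = 50.28°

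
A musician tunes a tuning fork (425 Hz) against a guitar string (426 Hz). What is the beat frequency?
1 Hz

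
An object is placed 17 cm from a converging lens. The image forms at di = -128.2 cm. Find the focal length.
1/f = 1/do + 1/di → f = 19.6 cm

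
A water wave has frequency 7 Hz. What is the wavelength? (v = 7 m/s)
λ = v/f = 1 m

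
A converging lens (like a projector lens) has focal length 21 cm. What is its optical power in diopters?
P = 1/f = 4.762 D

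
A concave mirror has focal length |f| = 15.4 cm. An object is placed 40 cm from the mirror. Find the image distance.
f = +15.4 cm (concave); 1/di = 1/f − 1/do → di = 25.04 cm (real image, in front of mirror)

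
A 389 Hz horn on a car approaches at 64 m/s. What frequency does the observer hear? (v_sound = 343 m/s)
f_obs = f·v/(v − v_s) = 478.2 Hz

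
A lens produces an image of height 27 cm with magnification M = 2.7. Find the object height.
ho = |hi|/|M| = 10 cm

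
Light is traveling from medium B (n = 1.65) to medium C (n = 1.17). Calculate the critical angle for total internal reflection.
θc = arcsin(n₂/n₁) = 45.16°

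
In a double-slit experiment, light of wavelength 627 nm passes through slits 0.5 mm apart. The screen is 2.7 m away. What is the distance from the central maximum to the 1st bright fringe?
y = mλL/d = 3.386 mm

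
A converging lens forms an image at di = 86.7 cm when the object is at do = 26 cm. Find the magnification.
M = −di/do = -3.335 (inverted image)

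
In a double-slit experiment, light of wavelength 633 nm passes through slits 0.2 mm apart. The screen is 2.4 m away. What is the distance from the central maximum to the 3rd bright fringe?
y = mλL/d = 22.79 mm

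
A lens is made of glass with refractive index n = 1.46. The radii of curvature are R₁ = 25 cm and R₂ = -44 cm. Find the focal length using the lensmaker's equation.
1/f = (n − 1)(1/R₁ − 1/R₂) → f = 34.66 cm (converging lens)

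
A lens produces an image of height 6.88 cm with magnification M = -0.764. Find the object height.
ho = |hi|/|M| = 9.005 cm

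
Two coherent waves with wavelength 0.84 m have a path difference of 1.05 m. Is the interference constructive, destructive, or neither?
neither (partial) — path difference = 1.25λ, neither a whole number of wavelengths nor an odd multiple of λ/2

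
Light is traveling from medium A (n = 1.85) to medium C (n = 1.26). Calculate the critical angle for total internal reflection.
θc = arcsin(n₂/n₁) = 42.93°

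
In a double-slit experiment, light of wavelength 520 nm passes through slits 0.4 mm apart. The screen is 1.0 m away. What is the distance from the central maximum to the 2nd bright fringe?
y = mλL/d = 2.6 mm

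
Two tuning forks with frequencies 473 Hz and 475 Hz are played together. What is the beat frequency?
2 Hz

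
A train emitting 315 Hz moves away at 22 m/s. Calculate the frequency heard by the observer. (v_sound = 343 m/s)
f_obs = f·v/(v + v_s) = 296 Hz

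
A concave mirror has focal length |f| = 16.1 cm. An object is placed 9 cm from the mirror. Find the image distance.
f = +16.1 cm (concave); 1/di = 1/f − 1/do → di = -20.41 cm (virtual image, behind mirror)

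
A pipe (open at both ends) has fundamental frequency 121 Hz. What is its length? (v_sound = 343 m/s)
L = v/(2f₁) = 1.417 m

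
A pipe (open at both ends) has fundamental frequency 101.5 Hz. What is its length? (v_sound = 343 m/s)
L = v/(2f₁) = 1.69 m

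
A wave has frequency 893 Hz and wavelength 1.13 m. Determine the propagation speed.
v = fλ = 1009 m/s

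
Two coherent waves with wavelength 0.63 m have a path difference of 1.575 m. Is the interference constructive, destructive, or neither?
destructive — path difference = 2.5λ, an odd multiple of λ/2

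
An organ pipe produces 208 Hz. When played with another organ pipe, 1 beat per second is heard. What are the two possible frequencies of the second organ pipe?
f₂ = 208 ± 1 Hz → 209 Hz or 207 Hz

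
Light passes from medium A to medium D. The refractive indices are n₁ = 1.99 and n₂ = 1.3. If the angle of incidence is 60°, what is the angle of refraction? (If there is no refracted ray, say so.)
sin θ₂ = (n₁/n₂)·sin θ₁ = 1.326 > 1, so there is no refracted ray — the light undergoes total internal reflection.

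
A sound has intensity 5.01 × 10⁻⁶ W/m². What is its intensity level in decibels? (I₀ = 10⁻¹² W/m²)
β = 10·log₁₀(I/I₀) = 67 dB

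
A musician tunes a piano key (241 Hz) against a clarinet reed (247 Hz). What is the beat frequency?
6 Hz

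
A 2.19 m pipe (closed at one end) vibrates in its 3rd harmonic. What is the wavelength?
λₙ = 4L/n = 2.92 m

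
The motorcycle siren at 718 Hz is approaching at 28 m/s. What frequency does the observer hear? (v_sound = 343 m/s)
f_obs = f·v/(v − v_s) = 781.8 Hz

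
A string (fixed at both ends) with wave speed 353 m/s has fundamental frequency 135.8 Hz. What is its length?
L = v/(2f₁) = 1.3 m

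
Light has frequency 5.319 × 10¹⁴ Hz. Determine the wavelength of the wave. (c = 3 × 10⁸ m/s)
λ = c/f = 564 nm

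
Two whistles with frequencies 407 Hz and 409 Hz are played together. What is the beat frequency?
2 Hz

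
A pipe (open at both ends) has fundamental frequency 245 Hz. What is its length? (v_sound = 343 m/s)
L = v/(2f₁) = 0.7 m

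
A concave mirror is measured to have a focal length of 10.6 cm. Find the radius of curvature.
R = 2|f| = 21.2 cm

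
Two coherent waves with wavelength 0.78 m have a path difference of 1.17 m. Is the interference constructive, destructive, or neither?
destructive — path difference = 1.5λ, an odd multiple of λ/2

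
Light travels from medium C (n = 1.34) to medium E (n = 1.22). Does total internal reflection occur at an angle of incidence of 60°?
θc = arcsin(n₂/n₁) = 65.57°; 60° < θc, so no — the ray refracts.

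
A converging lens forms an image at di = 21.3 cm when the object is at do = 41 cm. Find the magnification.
M = −di/do = -0.5195 (inverted image)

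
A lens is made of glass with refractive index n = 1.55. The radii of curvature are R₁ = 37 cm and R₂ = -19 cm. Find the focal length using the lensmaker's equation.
1/f = (n − 1)(1/R₁ − 1/R₂) → f = 22.82 cm (converging lens)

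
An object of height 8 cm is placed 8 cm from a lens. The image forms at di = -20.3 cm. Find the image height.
hi = (-di/do) × ho = 20.3 cm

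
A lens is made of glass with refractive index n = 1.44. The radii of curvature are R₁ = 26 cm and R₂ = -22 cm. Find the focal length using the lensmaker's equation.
1/f = (n − 1)(1/R₁ − 1/R₂) → f = 27.08 cm (converging lens)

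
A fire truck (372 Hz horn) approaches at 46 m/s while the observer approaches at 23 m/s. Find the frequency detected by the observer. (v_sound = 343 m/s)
f_obs = f·(v + v_o)/(v − v_s) = 458.4 Hz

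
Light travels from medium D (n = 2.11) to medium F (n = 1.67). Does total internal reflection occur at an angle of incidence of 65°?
θc = arcsin(n₂/n₁) = 52.32°; 65° > θc, so yes — total internal reflection.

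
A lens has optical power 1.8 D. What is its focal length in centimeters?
f = 1/P = 55.56 cm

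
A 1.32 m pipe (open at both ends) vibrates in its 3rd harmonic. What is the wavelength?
λₙ = 2L/n = 0.88 m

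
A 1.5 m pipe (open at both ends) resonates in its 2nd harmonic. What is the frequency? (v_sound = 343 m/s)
fₙ = nv/(2L) = 228.7 Hz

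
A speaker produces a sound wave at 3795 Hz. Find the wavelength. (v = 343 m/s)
λ = v/f = 0.09038 m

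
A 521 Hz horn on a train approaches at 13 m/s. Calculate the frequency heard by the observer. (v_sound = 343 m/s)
f_obs = f·v/(v − v_s) = 541.5 Hz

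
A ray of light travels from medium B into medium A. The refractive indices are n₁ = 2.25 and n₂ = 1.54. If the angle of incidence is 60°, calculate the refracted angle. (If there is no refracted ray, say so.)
sin θ₂ = (n₁/n₂)·sin θ₁ = 1.265 > 1, so there is no refracted ray — the light undergoes total internal reflection.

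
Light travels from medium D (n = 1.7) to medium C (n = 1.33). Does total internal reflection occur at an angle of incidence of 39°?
θc = arcsin(n₂/n₁) = 51.48°; 39° < θc, so no — the ray refracts.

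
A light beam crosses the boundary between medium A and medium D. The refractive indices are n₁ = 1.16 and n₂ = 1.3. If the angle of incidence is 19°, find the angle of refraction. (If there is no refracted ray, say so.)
sin θ₂ = (n₁/n₂)·sin θ₁ = 0.2905 → θ₂ = 16.89°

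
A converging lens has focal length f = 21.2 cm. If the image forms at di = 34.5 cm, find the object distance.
1/do = 1/f − 1/di → do = 54.99 cm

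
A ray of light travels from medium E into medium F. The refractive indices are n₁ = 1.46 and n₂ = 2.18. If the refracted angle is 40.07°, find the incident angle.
sin θ₁ = (n₂/n₁)·sin θ₂ → θ₁ = 73.98°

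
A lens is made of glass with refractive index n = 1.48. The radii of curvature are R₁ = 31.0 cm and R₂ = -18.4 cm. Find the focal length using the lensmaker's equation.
1/f = (n − 1)(1/R₁ − 1/R₂) → f = 24.06 cm (converging lens)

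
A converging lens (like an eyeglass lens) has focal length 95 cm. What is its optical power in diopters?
P = 1/f = 1.053 D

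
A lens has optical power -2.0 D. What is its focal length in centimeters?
f = 1/P = -50 cm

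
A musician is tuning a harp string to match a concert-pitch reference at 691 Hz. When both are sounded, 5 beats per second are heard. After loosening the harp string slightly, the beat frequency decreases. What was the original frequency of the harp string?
696 Hz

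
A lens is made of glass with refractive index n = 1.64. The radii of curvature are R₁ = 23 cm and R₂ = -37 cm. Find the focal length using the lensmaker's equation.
1/f = (n − 1)(1/R₁ − 1/R₂) → f = 22.16 cm (converging lens)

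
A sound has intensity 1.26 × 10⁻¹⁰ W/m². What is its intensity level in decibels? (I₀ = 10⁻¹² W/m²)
β = 10·log₁₀(I/I₀) = 21 dB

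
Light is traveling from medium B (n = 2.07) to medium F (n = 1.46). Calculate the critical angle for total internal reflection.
θc = arcsin(n₂/n₁) = 44.85°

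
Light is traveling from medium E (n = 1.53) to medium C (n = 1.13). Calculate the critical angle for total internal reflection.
θc = arcsin(n₂/n₁) = 47.61°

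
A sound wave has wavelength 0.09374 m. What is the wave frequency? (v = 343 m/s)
f = v/λ = 3659 Hz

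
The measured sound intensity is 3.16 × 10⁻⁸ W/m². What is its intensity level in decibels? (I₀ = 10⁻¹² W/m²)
β = 10·log₁₀(I/I₀) = 45 dB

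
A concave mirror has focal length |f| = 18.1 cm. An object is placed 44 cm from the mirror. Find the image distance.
f = +18.1 cm (concave); 1/di = 1/f − 1/do → di = 30.75 cm (real image, in front of mirror)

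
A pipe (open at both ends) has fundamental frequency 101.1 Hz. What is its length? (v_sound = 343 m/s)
L = v/(2f₁) = 1.696 m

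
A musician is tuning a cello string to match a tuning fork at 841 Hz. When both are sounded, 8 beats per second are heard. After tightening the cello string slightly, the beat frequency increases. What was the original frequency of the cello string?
849 Hz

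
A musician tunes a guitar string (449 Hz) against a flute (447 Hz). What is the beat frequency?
2 Hz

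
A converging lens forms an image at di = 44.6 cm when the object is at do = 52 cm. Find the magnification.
M = −di/do = -0.8577 (inverted image)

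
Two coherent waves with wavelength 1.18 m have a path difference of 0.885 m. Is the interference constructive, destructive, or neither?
neither (partial) — path difference = 0.75λ, neither a whole number of wavelengths nor an odd multiple of λ/2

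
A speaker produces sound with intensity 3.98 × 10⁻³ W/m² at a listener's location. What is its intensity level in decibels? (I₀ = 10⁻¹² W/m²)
β = 10·log₁₀(I/I₀) = 96 dB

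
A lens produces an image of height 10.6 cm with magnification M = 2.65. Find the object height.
ho = |hi|/|M| = 4 cm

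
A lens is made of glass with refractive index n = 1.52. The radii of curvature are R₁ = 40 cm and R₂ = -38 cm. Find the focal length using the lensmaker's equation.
1/f = (n − 1)(1/R₁ − 1/R₂) → f = 37.48 cm (converging lens)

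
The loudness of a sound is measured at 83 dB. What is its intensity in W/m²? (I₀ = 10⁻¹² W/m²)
I = I₀·10^(β/10) = 2.00 × 10⁻⁴ W/m²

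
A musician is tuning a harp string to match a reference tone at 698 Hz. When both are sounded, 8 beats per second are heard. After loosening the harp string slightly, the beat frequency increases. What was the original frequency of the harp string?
690 Hz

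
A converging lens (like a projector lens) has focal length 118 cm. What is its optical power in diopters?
P = 1/f = 0.8475 D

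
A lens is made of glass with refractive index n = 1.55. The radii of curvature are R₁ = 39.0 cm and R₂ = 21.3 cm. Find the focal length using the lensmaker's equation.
1/f = (n − 1)(1/R₁ − 1/R₂) → f = -85.33 cm (diverging lens)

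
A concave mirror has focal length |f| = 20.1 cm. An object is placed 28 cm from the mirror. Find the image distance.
f = +20.1 cm (concave); 1/di = 1/f − 1/do → di = 71.24 cm (real image, in front of mirror)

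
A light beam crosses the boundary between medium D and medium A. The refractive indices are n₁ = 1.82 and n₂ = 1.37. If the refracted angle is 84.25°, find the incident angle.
sin θ₁ = (n₂/n₁)·sin θ₂ → θ₁ = 48.5°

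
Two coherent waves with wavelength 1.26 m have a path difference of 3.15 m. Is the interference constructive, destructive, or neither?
destructive — path difference = 2.5λ, an odd multiple of λ/2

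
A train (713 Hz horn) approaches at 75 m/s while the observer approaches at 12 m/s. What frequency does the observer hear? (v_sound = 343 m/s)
f_obs = f·(v + v_o)/(v − v_s) = 944.5 Hz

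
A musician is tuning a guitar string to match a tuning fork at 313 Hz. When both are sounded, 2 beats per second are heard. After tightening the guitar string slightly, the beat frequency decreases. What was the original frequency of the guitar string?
311 Hz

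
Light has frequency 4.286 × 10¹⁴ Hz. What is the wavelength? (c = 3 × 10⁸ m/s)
λ = c/f = 700 nm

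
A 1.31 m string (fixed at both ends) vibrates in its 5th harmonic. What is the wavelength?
λₙ = 2L/n = 0.524 m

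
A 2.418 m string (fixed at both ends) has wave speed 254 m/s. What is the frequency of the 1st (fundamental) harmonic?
fₙ = nv/(2L) = 52.52 Hz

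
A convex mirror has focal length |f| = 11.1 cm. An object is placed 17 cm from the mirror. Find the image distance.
f = −11.1 cm (convex); 1/di = 1/f − 1/do → di = -6.715 cm (virtual image, behind mirror)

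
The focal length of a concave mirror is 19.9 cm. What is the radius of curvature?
R = 2|f| = 39.8 cm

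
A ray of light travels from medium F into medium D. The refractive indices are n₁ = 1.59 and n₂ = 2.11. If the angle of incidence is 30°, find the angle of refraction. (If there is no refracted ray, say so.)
sin θ₂ = (n₁/n₂)·sin θ₁ = 0.3768 → θ₂ = 22.13°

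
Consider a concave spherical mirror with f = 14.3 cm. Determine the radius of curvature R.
R = 2|f| = 28.6 cm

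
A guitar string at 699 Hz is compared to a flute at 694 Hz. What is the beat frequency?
5 Hz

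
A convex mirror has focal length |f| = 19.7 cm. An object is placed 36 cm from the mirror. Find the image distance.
f = −19.7 cm (convex); 1/di = 1/f − 1/do → di = -12.73 cm (virtual image, behind mirror)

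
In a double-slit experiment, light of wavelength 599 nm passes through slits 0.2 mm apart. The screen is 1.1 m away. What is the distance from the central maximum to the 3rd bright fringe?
y = mλL/d = 9.883 mm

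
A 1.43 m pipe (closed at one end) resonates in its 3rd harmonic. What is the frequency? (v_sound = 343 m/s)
fₙ = nv/(4L) = 179.9 Hz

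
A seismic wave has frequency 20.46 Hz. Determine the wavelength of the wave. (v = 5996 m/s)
λ = v/f = 293.1 m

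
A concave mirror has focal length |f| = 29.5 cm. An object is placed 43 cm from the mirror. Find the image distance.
f = +29.5 cm (concave); 1/di = 1/f − 1/do → di = 93.96 cm (real image, in front of mirror)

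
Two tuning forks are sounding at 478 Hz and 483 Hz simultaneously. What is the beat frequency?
5 Hz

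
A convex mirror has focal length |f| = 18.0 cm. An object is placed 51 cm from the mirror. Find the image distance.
f = −18.0 cm (convex); 1/di = 1/f − 1/do → di = -13.3 cm (virtual image, behind mirror)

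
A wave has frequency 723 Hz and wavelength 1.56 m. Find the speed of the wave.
v = fλ = 1128 m/s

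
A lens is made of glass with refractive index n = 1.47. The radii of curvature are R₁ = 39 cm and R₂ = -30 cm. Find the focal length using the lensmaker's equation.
1/f = (n − 1)(1/R₁ − 1/R₂) → f = 36.08 cm (converging lens)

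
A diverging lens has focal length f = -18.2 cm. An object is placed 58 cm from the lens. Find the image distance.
1/di = 1/f − 1/do → di = -13.85 cm (virtual image)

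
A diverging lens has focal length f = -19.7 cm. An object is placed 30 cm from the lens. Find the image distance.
1/di = 1/f − 1/do → di = -11.89 cm (virtual image)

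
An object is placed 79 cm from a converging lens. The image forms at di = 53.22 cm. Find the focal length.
1/f = 1/do + 1/di → f = 31.8 cm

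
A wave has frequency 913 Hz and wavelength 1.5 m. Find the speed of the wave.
v = fλ = 1370 m/s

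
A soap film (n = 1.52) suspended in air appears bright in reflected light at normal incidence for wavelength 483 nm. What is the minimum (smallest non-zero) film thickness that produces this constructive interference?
2nt = (m − ½)λ with m = 1 → t = (m − ½)λ/(2n) = 79.44 nm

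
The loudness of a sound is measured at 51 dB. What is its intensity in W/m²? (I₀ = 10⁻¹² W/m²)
I = I₀·10^(β/10) = 1.26 × 10⁻⁷ W/m²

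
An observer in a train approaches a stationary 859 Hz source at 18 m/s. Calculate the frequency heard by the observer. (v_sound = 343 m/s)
f_obs = f·(v + v_o)/v = 904.1 Hz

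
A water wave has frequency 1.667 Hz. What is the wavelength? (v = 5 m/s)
λ = v/f = 2.999 m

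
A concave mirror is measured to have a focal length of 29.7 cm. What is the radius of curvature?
R = 2|f| = 59.4 cm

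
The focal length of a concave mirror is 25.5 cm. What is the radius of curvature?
R = 2|f| = 51 cm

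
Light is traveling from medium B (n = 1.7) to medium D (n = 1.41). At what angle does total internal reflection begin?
θc = arcsin(n₂/n₁) = 56.04°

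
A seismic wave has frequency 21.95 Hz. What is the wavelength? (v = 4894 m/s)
λ = v/f = 223 m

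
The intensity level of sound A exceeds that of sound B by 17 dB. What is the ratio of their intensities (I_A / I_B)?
I_A/I_B = 10^(Δβ/10) = 50.12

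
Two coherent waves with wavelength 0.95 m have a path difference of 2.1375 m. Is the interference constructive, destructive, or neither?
neither (partial) — path difference = 2.25λ, neither a whole number of wavelengths nor an odd multiple of λ/2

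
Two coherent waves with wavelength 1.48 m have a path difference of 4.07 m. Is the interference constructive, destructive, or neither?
neither (partial) — path difference = 2.75λ, neither a whole number of wavelengths nor an odd multiple of λ/2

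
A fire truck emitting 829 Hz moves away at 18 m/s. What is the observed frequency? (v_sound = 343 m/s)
f_obs = f·v/(v + v_s) = 787.7 Hz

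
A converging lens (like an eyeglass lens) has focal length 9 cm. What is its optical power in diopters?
P = 1/f = 11.11 D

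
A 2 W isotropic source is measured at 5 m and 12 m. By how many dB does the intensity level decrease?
Δβ = 20·log₁₀(r₂/r₁) = 7.604 dB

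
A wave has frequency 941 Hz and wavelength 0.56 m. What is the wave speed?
v = fλ = 527 m/s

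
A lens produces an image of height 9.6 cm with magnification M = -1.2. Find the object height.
ho = |hi|/|M| = 8 cm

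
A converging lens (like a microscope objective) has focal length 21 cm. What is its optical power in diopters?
P = 1/f = 4.762 D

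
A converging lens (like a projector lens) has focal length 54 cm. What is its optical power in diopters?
P = 1/f = 1.852 D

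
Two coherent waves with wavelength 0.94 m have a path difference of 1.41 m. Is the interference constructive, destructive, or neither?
destructive — path difference = 1.5λ, an odd multiple of λ/2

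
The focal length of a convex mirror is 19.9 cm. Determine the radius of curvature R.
R = 2|f| = 39.8 cm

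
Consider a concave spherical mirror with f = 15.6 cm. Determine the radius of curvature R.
R = 2|f| = 31.2 cm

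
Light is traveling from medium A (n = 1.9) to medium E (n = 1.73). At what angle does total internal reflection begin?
θc = arcsin(n₂/n₁) = 65.58°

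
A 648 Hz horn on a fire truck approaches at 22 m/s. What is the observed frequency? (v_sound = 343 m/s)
f_obs = f·v/(v − v_s) = 692.4 Hz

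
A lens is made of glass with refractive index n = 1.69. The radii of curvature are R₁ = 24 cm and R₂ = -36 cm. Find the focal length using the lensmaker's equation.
1/f = (n − 1)(1/R₁ − 1/R₂) → f = 20.87 cm (converging lens)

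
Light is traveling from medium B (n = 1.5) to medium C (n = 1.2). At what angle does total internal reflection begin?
θc = arcsin(n₂/n₁) = 53.13°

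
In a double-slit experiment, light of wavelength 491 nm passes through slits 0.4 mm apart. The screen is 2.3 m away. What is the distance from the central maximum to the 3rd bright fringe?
y = mλL/d = 8.47 mm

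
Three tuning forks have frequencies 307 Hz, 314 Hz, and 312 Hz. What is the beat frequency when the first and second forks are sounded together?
7 Hz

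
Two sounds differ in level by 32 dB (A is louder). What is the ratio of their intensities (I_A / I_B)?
I_A/I_B = 10^(Δβ/10) = 1585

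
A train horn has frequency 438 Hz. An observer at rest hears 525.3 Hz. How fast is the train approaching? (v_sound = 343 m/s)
v_s = v·(1 − f/f_obs) = 57 m/s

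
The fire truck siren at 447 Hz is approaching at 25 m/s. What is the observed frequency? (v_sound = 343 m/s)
f_obs = f·v/(v − v_s) = 482.1 Hz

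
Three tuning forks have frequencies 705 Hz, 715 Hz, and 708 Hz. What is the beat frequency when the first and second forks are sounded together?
10 Hz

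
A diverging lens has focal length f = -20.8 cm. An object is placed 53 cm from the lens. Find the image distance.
1/di = 1/f − 1/do → di = -14.94 cm (virtual image)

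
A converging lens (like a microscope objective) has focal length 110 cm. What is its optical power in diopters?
P = 1/f = 0.9091 D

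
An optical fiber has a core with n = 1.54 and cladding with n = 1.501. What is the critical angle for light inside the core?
θc = arcsin(n_cladding/n_core) = 77.08°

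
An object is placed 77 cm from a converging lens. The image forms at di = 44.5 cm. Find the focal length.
1/f = 1/do + 1/di → f = 28.2 cm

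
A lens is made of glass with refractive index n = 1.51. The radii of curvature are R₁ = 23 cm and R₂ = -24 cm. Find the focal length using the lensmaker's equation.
1/f = (n − 1)(1/R₁ − 1/R₂) → f = 23.03 cm (converging lens)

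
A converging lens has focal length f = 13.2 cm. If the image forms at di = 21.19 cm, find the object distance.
1/do = 1/f − 1/di → do = 35.01 cm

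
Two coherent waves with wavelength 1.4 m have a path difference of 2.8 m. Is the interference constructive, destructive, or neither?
constructive — path difference = 2λ, a whole number of wavelengths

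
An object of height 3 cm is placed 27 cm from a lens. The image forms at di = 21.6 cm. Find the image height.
hi = (-di/do) × ho = -2.4 cm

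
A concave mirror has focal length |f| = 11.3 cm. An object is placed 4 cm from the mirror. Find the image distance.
f = +11.3 cm (concave); 1/di = 1/f − 1/do → di = -6.192 cm (virtual image, behind mirror)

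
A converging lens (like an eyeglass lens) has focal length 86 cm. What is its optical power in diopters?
P = 1/f = 1.163 D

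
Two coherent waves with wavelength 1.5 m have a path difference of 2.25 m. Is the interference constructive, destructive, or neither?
destructive — path difference = 1.5λ, an odd multiple of λ/2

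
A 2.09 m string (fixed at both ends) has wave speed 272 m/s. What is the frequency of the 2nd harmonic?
fₙ = nv/(2L) = 130.1 Hz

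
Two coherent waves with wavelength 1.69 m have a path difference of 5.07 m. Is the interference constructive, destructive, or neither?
constructive — path difference = 3λ, a whole number of wavelengths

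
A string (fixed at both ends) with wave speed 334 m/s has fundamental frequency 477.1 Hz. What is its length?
L = v/(2f₁) = 0.35 m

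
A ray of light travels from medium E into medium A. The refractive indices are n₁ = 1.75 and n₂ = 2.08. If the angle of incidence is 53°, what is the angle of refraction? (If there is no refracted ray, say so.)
sin θ₂ = (n₁/n₂)·sin θ₁ = 0.6719 → θ₂ = 42.22°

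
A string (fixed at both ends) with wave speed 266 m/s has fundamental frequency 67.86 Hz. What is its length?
L = v/(2f₁) = 1.96 m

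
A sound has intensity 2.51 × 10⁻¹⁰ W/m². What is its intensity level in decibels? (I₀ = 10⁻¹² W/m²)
β = 10·log₁₀(I/I₀) = 24 dB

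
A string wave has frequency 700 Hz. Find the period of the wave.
T = 1/f = 0.001429 s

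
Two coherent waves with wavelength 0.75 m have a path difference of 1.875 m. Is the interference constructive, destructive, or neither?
destructive — path difference = 2.5λ, an odd multiple of λ/2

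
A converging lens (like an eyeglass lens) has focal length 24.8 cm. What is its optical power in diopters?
P = 1/f = 4.032 D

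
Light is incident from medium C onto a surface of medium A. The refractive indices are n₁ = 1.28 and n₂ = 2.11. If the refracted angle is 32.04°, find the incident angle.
sin θ₁ = (n₂/n₁)·sin θ₂ → θ₁ = 60.99°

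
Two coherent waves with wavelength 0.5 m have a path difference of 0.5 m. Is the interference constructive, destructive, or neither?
constructive — path difference = 1λ, a whole number of wavelengths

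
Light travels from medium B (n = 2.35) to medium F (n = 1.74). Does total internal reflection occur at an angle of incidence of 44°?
θc = arcsin(n₂/n₁) = 47.77°; 44° < θc, so no — the ray refracts.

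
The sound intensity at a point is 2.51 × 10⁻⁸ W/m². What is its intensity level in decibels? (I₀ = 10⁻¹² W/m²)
β = 10·log₁₀(I/I₀) = 44 dB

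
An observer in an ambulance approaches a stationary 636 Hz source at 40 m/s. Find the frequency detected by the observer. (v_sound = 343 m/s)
f_obs = f·(v + v_o)/v = 710.2 Hz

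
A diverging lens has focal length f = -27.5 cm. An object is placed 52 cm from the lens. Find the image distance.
1/di = 1/f − 1/do → di = -17.99 cm (virtual image)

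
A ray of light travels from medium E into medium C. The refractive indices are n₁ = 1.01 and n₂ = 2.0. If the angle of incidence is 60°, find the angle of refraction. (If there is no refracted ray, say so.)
sin θ₂ = (n₁/n₂)·sin θ₁ = 0.4373 → θ₂ = 25.93°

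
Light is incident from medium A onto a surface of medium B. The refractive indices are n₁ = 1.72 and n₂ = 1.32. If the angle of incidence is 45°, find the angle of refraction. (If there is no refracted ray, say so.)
sin θ₂ = (n₁/n₂)·sin θ₁ = 0.9214 → θ₂ = 67.13°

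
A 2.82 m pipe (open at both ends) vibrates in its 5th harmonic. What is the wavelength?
λₙ = 2L/n = 1.128 m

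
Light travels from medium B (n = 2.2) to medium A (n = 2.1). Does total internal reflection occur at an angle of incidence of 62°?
θc = arcsin(n₂/n₁) = 72.66°; 62° < θc, so no — the ray refracts.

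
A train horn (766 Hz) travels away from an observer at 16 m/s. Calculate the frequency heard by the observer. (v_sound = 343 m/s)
f_obs = f·v/(v + v_s) = 731.9 Hz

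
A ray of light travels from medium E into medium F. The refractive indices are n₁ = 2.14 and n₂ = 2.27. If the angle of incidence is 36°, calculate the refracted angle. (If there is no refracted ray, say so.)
sin θ₂ = (n₁/n₂)·sin θ₁ = 0.5541 → θ₂ = 33.65°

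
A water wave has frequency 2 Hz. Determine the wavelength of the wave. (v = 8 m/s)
λ = v/f = 4 m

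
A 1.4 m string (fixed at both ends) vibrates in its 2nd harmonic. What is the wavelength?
λₙ = 2L/n = 1.4 m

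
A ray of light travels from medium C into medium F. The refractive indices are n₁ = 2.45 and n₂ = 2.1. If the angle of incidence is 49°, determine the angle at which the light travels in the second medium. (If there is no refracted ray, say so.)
sin θ₂ = (n₁/n₂)·sin θ₁ = 0.8805 → θ₂ = 61.7°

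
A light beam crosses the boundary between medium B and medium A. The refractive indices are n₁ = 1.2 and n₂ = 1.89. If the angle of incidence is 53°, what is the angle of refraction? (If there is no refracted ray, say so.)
sin θ₂ = (n₁/n₂)·sin θ₁ = 0.5071 → θ₂ = 30.47°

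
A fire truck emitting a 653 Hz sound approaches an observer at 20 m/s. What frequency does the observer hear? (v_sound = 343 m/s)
f_obs = f·v/(v − v_s) = 693.4 Hz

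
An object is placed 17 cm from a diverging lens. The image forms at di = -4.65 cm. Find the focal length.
1/f = 1/do + 1/di → f = -6.401 cm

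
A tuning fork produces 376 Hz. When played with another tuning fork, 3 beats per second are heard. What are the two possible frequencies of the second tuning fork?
f₂ = 376 ± 3 Hz → 379 Hz or 373 Hz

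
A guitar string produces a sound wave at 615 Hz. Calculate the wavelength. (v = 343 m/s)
λ = v/f = 0.5577 m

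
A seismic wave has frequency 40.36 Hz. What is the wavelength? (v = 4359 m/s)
λ = v/f = 108 m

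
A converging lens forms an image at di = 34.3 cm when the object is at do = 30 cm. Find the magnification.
M = −di/do = -1.143 (inverted image)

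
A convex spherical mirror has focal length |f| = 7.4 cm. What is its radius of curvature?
R = 2|f| = 14.8 cm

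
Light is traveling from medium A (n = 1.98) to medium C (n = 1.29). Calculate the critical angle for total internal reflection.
θc = arcsin(n₂/n₁) = 40.66°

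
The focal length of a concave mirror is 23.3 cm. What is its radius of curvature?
R = 2|f| = 46.6 cm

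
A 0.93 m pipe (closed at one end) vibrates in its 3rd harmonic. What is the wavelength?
λₙ = 4L/n = 1.24 m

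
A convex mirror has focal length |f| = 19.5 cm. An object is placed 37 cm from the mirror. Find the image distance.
f = −19.5 cm (convex); 1/di = 1/f − 1/do → di = -12.77 cm (virtual image, behind mirror)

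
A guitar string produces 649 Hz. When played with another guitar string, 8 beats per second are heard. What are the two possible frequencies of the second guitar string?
f₂ = 649 ± 8 Hz → 657 Hz or 641 Hz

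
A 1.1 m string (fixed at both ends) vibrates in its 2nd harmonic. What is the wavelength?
λₙ = 2L/n = 1.1 m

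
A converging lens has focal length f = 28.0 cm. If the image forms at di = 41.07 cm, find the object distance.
1/do = 1/f − 1/di → do = 87.98 cm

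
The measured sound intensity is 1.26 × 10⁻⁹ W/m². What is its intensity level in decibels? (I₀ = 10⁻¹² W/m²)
β = 10·log₁₀(I/I₀) = 31 dB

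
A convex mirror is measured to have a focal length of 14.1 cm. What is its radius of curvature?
R = 2|f| = 28.2 cm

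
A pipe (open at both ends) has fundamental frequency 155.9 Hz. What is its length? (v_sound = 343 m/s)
L = v/(2f₁) = 1.1 m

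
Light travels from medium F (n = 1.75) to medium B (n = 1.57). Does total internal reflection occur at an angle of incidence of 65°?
θc = arcsin(n₂/n₁) = 63.79°; 65° > θc, so yes — total internal reflection.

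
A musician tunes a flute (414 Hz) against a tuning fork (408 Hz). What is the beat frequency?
6 Hz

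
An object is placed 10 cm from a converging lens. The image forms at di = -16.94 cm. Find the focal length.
1/f = 1/do + 1/di → f = 24.41 cm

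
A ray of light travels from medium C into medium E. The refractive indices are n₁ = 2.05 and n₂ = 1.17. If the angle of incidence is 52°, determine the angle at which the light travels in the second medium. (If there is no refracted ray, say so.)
sin θ₂ = (n₁/n₂)·sin θ₁ = 1.381 > 1, so there is no refracted ray — the light undergoes total internal reflection.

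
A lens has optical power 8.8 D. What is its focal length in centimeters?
f = 1/P = 11.36 cm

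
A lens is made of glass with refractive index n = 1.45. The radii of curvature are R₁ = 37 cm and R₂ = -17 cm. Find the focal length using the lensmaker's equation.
1/f = (n − 1)(1/R₁ − 1/R₂) → f = 25.88 cm (converging lens)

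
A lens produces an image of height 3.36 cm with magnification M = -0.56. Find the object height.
ho = |hi|/|M| = 6 cm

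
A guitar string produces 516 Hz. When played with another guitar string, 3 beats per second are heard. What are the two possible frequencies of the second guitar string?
f₂ = 516 ± 3 Hz → 519 Hz or 513 Hz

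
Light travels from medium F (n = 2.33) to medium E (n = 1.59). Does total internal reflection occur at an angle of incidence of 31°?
θc = arcsin(n₂/n₁) = 43.03°; 31° < θc, so no — the ray refracts.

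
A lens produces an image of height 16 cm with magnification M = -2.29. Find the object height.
ho = |hi|/|M| = 6.987 cm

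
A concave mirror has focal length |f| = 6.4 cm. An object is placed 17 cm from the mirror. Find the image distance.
f = +6.4 cm (concave); 1/di = 1/f − 1/do → di = 10.26 cm (real image, in front of mirror)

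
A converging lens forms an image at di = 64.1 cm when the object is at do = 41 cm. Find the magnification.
M = −di/do = -1.563 (inverted image)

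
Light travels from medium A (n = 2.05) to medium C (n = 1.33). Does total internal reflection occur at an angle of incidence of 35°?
θc = arcsin(n₂/n₁) = 40.45°; 35° < θc, so no — the ray refracts.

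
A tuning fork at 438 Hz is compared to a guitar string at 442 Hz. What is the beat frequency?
4 Hz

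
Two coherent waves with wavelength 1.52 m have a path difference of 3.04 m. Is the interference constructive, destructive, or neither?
constructive — path difference = 2λ, a whole number of wavelengths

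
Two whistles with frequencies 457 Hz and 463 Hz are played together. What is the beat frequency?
6 Hz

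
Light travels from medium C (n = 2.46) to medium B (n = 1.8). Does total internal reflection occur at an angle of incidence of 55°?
θc = arcsin(n₂/n₁) = 47.03°; 55° > θc, so yes — total internal reflection.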